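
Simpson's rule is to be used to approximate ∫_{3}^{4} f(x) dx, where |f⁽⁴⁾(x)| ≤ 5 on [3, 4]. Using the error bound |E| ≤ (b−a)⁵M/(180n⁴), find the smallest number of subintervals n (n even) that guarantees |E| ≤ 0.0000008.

Need 5/(180n⁴) ≤ 0.0000008.
n⁴ ≥ 5/(180·0.0000008) = 34722.2 ⇒ n ≥ 13.6506, so the smallest even n is 14. (n must be even for Simpson's rule.)

14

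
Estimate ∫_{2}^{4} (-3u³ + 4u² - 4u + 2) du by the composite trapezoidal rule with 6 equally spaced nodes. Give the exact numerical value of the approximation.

h = (4 − 2)/5 = 0.4.
Nodes u₀,…,u₅ = 2, 2.4, 2.8, 3.2, 3.6, 4.
f(u) = -3u³ + 4u² - 4u + 2: f₀=-14, f₁=-26.032, f₂=-43.696, f₃=-68.144, f₄=-100.528, f₅=-142.
(h/2)·[f₀ + 2f₁ + 2f₂ + 2f₃ + 2f₄ + f₅] = 0.2·(-632.8) = -126.56.

-126.56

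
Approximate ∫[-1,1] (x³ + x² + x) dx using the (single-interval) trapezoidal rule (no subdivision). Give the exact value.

2

T = (b−a)/2 · [f(-1) + f(1)] = 1·[(-1) + 3] = 2.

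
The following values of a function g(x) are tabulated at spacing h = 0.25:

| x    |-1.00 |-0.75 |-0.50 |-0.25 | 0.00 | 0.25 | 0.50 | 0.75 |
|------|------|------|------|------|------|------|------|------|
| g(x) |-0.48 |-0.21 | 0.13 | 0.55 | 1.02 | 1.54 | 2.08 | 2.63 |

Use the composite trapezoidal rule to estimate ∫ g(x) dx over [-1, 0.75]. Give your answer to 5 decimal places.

1.54625

h = 0.25, n = 7.
(h/2)·[y₀ + 2y₁ + 2y₂ + 2y₃ + 2y₄ + 2y₅ + 2y₆ + y₇] = 0.125·(12.37) = 1.54625.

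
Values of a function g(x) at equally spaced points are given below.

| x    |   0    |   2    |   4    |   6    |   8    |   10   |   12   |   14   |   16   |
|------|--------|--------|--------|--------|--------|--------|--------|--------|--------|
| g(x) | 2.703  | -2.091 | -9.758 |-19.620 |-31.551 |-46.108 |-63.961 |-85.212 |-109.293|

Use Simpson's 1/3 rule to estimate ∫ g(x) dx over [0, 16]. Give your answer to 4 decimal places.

-619.5027

h = 2, n = 8.
(h/3)·[y₀ + 4y₁ + 2y₂ + 4y₃ + 2y₄ + 4y₅ + 2y₆ + 4y₇ + y₈] = 0.666667·(-929.254) = -619.5027.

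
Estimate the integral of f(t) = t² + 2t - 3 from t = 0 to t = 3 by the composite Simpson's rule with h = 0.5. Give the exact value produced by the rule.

h = (3 − 0)/6 = 0.5.
Nodes t₀,…,t₆ = 0, 0.5, 1, 1.5, 2, 2.5, 3.
f(t) = t² + 2t - 3: f₀=-3, f₁=-1.75, f₂=0, f₃=2.25, f₄=5, f₅=8.25, f₆=12.
(h/3)·[f₀ + 4f₁ + 2f₂ + 4f₃ + 2f₄ + 4f₅ + f₆] = 0.166667·(54) = 9.

9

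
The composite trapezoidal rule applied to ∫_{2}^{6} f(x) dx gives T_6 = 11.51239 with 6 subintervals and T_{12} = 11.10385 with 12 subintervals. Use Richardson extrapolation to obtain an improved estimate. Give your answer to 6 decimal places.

R = (4·T_{12} − T_6) / 3 = (4·11.10385 − 11.51239)/3 = (32.90301)/3 = 10.967670.

10.967670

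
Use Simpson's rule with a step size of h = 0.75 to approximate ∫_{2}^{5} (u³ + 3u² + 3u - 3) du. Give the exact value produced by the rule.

291.75

h = (5 − 2)/4 = 0.75.
Nodes u₀,…,u₄ = 2, 2.75, 3.5, 4.25, 5.
f(u) = u³ + 3u² + 3u - 3: f₀=23, f₁=48.734375, f₂=87.125, f₃=140.703125, f₄=212.
(h/3)·[f₀ + 4f₁ + 2f₂ + 4f₃ + f₄] = 0.25·(1167) = 291.75.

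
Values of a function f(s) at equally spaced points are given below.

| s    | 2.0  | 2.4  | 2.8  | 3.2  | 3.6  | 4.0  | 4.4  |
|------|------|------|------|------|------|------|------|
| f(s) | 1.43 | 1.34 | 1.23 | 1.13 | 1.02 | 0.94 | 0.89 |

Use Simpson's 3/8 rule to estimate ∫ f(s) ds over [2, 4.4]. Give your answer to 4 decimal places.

2.7255

h = 0.4, n = 6.
(3h/8)·[y₀ + 3y₁ + 3y₂ + 2y₃ + 3y₄ + 3y₅ + y₆] = 0.15·(18.17) = 2.7255.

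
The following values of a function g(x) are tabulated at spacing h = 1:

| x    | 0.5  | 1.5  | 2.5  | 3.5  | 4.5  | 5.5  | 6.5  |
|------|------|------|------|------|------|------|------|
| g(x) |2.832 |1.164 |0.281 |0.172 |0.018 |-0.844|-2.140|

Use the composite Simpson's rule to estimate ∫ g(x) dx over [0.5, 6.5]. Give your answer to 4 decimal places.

h = 1, n = 6.
(h/3)·[y₀ + 4y₁ + 2y₂ + 4y₃ + 2y₄ + 4y₅ + y₆] = 0.333333·(3.258) = 1.0860.

1.0860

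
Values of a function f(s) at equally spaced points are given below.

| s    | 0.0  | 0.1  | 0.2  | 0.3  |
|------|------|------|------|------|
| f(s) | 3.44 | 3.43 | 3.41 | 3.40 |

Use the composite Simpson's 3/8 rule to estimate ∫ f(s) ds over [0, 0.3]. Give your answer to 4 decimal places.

1.0260

h = 0.1, n = 3.
(3h/8)·[y₀ + 3y₁ + 3y₂ + y₃] = 0.0375·(27.36) = 1.0260.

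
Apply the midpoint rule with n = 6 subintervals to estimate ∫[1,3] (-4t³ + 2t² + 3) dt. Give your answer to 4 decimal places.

h = (3 − 1)/6 = 0.333333.
Midpoints m₁,…,m₆ = 1.166667, 1.5, 1.833333, 2.166667, 2.5, 2.833333.
f(m₁)=-0.629630, f(m₂)=-6, f(m₃)=-14.925926, f(m₄)=-28.296296, f(m₅)=-47, f(m₆)=-71.925926.
h·[f(m₁) + f(m₂) + f(m₃) + f(m₄) + f(m₅) + f(m₆)] = 0.333333·(-168.777778) = -56.2593.

-56.2593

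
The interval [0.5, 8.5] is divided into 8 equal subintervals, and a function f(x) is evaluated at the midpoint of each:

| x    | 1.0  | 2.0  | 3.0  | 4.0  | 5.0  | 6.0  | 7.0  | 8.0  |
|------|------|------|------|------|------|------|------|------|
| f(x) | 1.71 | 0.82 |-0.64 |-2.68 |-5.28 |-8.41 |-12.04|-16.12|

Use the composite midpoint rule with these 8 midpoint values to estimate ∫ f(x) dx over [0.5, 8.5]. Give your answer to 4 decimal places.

-42.6400

h = 1, n = 8.
h·[y(m₁) + y(m₂) + y(m₃) + y(m₄) + y(m₅) + y(m₆) + y(m₇) + y(m₈)] = 1·(-42.64) = -42.6400.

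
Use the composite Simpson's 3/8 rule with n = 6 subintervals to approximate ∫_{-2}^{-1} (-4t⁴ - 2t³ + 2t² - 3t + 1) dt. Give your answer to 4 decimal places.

-7.1343

h = (-1 − (-2))/6 = 0.166667.
Nodes t₀,…,t₆ = -2, -1.833333, -1.666667, -1.5, -1.333333, -1.166667, -1.
f(t) = -4t⁴ - 2t³ + 2t² - 3t + 1: f₀=-33, f₁=-19.641975, f₂=-10.049383, f₃=-3.5, f₄=0.654321, f₅=2.987654, f₆=4.
(3h/8)·[f₀ + 3f₁ + 3f₂ + 2f₃ + 3f₄ + 3f₅ + f₆] = 0.0625·(-114.148148) = -7.1343.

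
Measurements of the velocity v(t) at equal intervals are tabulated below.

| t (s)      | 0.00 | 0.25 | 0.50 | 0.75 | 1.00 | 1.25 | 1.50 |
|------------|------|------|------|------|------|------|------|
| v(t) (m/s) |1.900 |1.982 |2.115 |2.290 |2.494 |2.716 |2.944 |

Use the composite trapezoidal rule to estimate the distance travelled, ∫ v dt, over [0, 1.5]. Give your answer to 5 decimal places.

3.50475

h = 0.25, n = 6.
(h/2)·[y₀ + 2y₁ + 2y₂ + 2y₃ + 2y₄ + 2y₅ + y₆] = 0.125·(28.038) = 3.50475.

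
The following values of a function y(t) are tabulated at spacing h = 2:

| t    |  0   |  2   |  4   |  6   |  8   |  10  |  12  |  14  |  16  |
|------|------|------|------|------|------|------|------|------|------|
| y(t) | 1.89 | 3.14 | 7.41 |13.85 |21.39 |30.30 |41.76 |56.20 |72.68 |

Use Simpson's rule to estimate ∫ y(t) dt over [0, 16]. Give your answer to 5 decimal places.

419.76667

h = 2, n = 8.
(h/3)·[y₀ + 4y₁ + 2y₂ + 4y₃ + 2y₄ + 4y₅ + 2y₆ + 4y₇ + y₈] = 0.666667·(629.65) = 419.76667.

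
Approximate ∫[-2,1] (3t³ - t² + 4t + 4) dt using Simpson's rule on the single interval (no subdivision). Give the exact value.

S = (b−a)/6 · [f(-2) + 4f(-0.5) + f(1)] = 0.5·[(-32) + 4·1.375 + 10] = -8.25.

-8.25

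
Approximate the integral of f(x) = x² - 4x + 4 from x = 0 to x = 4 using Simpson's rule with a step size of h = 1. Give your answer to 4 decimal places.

h = (4 − 0)/4 = 1.
Nodes x₀,…,x₄ = 0, 1, 2, 3, 4.
f(x) = x² - 4x + 4: f₀=4, f₁=1, f₂=0, f₃=1, f₄=4.
(h/3)·[f₀ + 4f₁ + 2f₂ + 4f₃ + f₄] = 0.333333·(16) = 5.3333.

5.3333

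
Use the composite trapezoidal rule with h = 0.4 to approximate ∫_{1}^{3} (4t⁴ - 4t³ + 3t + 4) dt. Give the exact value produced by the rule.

137.85984

h = (3 − 1)/5 = 0.4.
Nodes t₀,…,t₅ = 1, 1.4, 1.8, 2.2, 2.6, 3.
f(t) = 4t⁴ - 4t³ + 3t + 4: f₀=7, f₁=12.5904, f₂=28.0624, f₃=61.7104, f₄=124.2864, f₅=229.
(h/2)·[f₀ + 2f₁ + 2f₂ + 2f₃ + 2f₄ + f₅] = 0.2·(689.2992) = 137.85984.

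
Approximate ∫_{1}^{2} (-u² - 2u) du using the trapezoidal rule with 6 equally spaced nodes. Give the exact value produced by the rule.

-5.34

h = (2 − 1)/5 = 0.2.
Nodes u₀,…,u₅ = 1, 1.2, 1.4, 1.6, 1.8, 2.
f(u) = -u² - 2u: f₀=-3, f₁=-3.84, f₂=-4.76, f₃=-5.76, f₄=-6.84, f₅=-8.
(h/2)·[f₀ + 2f₁ + 2f₂ + 2f₃ + 2f₄ + f₅] = 0.1·(-53.4) = -5.34.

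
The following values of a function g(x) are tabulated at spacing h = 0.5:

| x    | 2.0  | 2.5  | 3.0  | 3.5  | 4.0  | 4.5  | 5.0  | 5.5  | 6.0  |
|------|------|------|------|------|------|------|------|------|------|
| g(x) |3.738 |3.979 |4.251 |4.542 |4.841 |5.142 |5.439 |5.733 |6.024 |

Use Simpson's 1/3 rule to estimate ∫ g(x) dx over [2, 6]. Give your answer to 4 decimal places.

19.4013

h = 0.5, n = 8.
(h/3)·[y₀ + 4y₁ + 2y₂ + 4y₃ + 2y₄ + 4y₅ + 2y₆ + 4y₇ + y₈] = 0.166667·(116.408) = 19.4013.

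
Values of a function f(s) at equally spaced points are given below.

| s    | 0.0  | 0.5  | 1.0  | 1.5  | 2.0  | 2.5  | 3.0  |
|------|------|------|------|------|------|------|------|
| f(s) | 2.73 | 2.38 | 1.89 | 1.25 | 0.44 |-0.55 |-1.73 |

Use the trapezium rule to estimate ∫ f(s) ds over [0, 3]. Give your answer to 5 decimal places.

2.95500

h = 0.5, n = 6.
(h/2)·[y₀ + 2y₁ + 2y₂ + 2y₃ + 2y₄ + 2y₅ + y₆] = 0.25·(11.82) = 2.95500.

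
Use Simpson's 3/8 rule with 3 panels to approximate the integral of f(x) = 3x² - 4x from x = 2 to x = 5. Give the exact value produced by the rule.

h = (5 − 2)/3 = 1.
Nodes x₀,…,x₃ = 2, 3, 4, 5.
f(x) = 3x² - 4x: f₀=4, f₁=15, f₂=32, f₃=55.
(3h/8)·[f₀ + 3f₁ + 3f₂ + f₃] = 0.375·(200) = 75.

75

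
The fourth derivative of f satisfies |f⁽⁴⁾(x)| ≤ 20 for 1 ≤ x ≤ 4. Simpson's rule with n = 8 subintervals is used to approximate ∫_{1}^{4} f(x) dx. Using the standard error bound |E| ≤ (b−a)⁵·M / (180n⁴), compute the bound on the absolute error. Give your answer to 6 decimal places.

|E| ≤ (3)⁵·20 / (180·8⁴) = 4860/737280 = 0.006592.

0.006592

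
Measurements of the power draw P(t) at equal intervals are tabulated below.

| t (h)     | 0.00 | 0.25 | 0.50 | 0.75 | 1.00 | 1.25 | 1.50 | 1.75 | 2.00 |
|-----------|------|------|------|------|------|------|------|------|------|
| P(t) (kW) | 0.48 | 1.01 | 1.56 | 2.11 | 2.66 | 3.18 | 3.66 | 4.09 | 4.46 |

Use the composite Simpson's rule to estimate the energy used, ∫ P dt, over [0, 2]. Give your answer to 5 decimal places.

5.18833

h = 0.25, n = 8.
(h/3)·[y₀ + 4y₁ + 2y₂ + 4y₃ + 2y₄ + 4y₅ + 2y₆ + 4y₇ + y₈] = 0.083333·(62.26) = 5.18833.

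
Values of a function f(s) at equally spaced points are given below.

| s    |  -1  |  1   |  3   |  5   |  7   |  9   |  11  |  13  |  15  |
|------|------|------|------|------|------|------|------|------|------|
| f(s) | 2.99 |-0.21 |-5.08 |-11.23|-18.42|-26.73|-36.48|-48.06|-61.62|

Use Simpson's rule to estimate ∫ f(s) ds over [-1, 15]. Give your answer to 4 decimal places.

-349.0067

h = 2, n = 8.
(h/3)·[y₀ + 4y₁ + 2y₂ + 4y₃ + 2y₄ + 4y₅ + 2y₆ + 4y₇ + y₈] = 0.666667·(-523.51) = -349.0067.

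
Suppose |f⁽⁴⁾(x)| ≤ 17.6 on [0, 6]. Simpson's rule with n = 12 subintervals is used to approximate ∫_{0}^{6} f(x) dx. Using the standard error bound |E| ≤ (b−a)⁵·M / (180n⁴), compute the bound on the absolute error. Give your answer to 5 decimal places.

0.03667

|E| ≤ (6)⁵·17.6 / (180·12⁴) = 136857.6/3732480 = 0.03667.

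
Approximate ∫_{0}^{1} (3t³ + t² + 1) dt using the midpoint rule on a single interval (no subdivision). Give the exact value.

1.625

M = (b−a)·f(0.5) = 1·(1.625) = 1.625.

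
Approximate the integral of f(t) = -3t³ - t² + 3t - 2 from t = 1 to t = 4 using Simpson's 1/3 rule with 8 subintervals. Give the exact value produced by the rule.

-195.75

h = (4 − 1)/8 = 0.375.
Nodes t₀,…,t₈ = 1, 1.375, 1.75, 2.125, 2.5, 2.875, 3.25, 3.625, 4.
f(t) = -3t³ - t² + 3t - 2: f₀=-3, f₁=-7.564453125, f₂=-15.890625, f₃=-28.927734375, f₄=-47.625, f₅=-72.931640625, f₆=-105.796875, f₇=-147.169921875, f₈=-198.
(h/3)·[f₀ + 4f₁ + 2f₂ + 4f₃ + 2f₄ + 4f₅ + 2f₆ + 4f₇ + f₈] = 0.125·(-1566) = -195.75.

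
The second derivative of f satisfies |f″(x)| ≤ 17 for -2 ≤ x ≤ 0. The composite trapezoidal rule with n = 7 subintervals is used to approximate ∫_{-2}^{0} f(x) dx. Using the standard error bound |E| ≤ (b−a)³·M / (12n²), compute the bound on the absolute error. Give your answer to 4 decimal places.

0.2313

|E| ≤ (2)³·17 / (12·7²) = 136/588 = 0.2313.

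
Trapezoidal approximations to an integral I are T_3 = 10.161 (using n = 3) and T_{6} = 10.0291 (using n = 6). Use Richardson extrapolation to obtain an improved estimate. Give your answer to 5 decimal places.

9.98513

R = (4·T_{6} − T_3) / 3 = (4·10.0291 − 10.161)/3 = (29.9554)/3 = 9.98513.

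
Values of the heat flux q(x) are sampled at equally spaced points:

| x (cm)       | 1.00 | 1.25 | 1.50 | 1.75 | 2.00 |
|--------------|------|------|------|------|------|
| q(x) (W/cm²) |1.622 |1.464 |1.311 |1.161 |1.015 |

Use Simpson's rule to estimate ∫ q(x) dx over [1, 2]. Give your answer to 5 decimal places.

1.31325

h = 0.25, n = 4.
(h/3)·[y₀ + 4y₁ + 2y₂ + 4y₃ + y₄] = 0.083333·(15.759) = 1.31325.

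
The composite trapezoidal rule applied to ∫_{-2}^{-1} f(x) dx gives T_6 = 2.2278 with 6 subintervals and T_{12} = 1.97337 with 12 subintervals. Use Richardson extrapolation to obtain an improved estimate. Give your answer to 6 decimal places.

R = (4·T_{12} − T_6) / 3 = (4·1.97337 − 2.2278)/3 = (5.66568)/3 = 1.888560.

1.888560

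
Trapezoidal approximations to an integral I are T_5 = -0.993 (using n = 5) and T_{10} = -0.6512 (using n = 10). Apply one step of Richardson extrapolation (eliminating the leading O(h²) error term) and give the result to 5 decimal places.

-0.53727

R = (4·T_{10} − T_5) / 3 = (4·(-0.6512) − (-0.993))/3 = (-1.6118)/3 = -0.53727.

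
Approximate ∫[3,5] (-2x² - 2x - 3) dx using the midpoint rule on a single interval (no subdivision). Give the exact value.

-86

M = (b−a)·f(4) = 2·(-43) = -86.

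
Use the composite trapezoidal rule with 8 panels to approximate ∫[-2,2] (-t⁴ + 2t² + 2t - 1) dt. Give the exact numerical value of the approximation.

h = (2 − (-2))/8 = 0.5.
Nodes t₀,…,t₈ = -2, -1.5, -1, -0.5, 0, 0.5, 1, 1.5, 2.
f(t) = -t⁴ + 2t² + 2t - 1: f₀=-13, f₁=-4.5625, f₂=-2, f₃=-1.5625, f₄=-1, f₅=0.4375, f₆=2, f₇=1.4375, f₈=-5.
(h/2)·[f₀ + 2f₁ + 2f₂ + 2f₃ + 2f₄ + 2f₅ + 2f₆ + 2f₇ + f₈] = 0.25·(-28.5) = -7.125.

-7.125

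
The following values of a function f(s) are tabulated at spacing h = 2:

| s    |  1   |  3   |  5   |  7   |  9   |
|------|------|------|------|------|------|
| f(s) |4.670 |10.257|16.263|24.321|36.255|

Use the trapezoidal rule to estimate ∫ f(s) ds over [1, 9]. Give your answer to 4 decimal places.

142.6070

h = 2, n = 4.
(h/2)·[y₀ + 2y₁ + 2y₂ + 2y₃ + y₄] = 1·(142.607) = 142.6070.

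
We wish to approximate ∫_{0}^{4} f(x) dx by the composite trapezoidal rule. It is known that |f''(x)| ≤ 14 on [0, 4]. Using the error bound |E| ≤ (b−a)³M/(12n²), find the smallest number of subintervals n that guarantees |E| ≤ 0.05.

Need 896/(12n²) ≤ 0.05.
n² ≥ 896/(12·0.05) = 1493.33 ⇒ n ≥ 38.6437, so the smallest n is 39.

39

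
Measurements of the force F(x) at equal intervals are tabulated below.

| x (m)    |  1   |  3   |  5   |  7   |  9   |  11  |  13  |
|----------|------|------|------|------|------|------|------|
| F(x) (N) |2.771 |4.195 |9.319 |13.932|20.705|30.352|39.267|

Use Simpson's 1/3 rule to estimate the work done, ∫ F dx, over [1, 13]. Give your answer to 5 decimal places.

h = 2, n = 6.
(h/3)·[y₀ + 4y₁ + 2y₂ + 4y₃ + 2y₄ + 4y₅ + y₆] = 0.666667·(296.002) = 197.33467.

197.33467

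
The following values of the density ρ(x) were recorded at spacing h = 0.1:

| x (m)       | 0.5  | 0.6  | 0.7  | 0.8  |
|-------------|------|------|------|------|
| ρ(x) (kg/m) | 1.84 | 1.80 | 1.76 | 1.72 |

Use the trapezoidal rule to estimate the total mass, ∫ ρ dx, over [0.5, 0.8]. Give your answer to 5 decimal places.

0.53400

h = 0.1, n = 3.
(h/2)·[y₀ + 2y₁ + 2y₂ + y₃] = 0.05·(10.68) = 0.53400.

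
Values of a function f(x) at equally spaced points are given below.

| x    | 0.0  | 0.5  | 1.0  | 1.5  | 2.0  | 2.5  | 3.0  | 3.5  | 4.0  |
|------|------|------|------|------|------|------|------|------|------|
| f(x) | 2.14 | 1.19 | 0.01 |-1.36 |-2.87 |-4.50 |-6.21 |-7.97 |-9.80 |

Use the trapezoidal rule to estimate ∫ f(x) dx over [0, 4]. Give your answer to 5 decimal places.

-12.77000

h = 0.5, n = 8.
(h/2)·[y₀ + 2y₁ + 2y₂ + 2y₃ + 2y₄ + 2y₅ + 2y₆ + 2y₇ + y₈] = 0.25·(-51.08) = -12.77000.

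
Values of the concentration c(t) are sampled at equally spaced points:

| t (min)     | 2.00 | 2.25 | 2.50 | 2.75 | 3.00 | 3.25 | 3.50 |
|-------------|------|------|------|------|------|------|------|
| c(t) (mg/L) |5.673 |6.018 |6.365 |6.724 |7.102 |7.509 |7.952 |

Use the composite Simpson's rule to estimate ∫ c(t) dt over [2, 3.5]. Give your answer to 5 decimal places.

10.13025

h = 0.25, n = 6.
(h/3)·[y₀ + 4y₁ + 2y₂ + 4y₃ + 2y₄ + 4y₅ + y₆] = 0.083333·(121.563) = 10.13025.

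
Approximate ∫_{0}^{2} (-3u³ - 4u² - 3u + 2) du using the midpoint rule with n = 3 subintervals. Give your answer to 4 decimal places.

h = (2 − 0)/3 = 0.666667.
Midpoints m₁,…,m₃ = 0.333333, 1, 1.666667.
f(m₁)=0.444444, f(m₂)=-8, f(m₃)=-28.
h·[f(m₁) + f(m₂) + f(m₃)] = 0.666667·(-35.555556) = -23.7037.

-23.7037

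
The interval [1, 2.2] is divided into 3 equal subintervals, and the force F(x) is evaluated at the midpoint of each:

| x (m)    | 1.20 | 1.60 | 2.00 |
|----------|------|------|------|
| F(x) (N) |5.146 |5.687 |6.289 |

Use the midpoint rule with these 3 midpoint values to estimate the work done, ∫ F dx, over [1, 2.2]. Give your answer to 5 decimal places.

6.84880

h = 0.4, n = 3.
h·[y(m₁) + y(m₂) + y(m₃)] = 0.4·(17.122) = 6.84880.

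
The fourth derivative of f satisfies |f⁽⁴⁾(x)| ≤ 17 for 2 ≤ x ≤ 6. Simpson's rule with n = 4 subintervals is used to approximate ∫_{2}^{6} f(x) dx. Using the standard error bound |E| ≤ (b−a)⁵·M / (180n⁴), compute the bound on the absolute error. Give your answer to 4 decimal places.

0.3778

|E| ≤ (4)⁵·17 / (180·4⁴) = 17408/46080 = 0.3778.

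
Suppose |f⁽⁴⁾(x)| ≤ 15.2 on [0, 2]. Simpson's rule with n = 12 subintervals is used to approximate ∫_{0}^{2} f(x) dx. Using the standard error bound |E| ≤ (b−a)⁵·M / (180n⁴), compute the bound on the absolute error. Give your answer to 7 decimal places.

0.0001303

|E| ≤ (2)⁵·15.2 / (180·12⁴) = 486.4/3732480 = 0.0001303.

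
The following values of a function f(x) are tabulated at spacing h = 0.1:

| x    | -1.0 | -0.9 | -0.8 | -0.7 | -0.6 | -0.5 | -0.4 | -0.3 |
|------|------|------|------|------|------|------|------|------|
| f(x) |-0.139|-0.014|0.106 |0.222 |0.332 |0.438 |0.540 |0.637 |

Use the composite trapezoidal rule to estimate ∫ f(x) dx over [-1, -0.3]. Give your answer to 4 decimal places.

h = 0.1, n = 7.
(h/2)·[y₀ + 2y₁ + 2y₂ + 2y₃ + 2y₄ + 2y₅ + 2y₆ + y₇] = 0.05·(3.746) = 0.1873.

0.1873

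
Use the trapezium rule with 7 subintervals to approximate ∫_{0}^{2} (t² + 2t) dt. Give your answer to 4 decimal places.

h = (2 − 0)/7 = 0.285714.
Nodes t₀,…,t₇ = 0, 0.285714, 0.571429, 0.857143, 1.142857, 1.428571, 1.714286, 2.
f(t) = t² + 2t: f₀=0, f₁=0.653061, f₂=1.469388, f₃=2.448980, f₄=3.591837, f₅=4.897959, f₆=6.367347, f₇=8.
(h/2)·[f₀ + 2f₁ + 2f₂ + 2f₃ + 2f₄ + 2f₅ + 2f₆ + f₇] = 0.142857·(46.857143) = 6.6939.

6.6939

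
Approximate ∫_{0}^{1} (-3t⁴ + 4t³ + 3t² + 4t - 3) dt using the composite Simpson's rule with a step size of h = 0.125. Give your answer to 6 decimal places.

h = (1 − 0)/8 = 0.125.
Nodes t₀,…,t₈ = 0, 0.125, 0.25, 0.375, 0.5, 0.625, 0.75, 0.875, 1.
f(t) = -3t⁴ + 4t³ + 3t² + 4t - 3: f₀=-3, f₁=-2.446044921875, f₂=-1.76171875, f₃=-0.926513671875, f₄=0.0625, f₅=1.190673828125, f₆=2.42578125, f₇=3.718017578125, f₈=5.
(h/3)·[f₀ + 4f₁ + 2f₂ + 4f₃ + 2f₄ + 4f₅ + 2f₆ + 4f₇ + f₈] = 0.041667·(9.59765625) = 0.399902.

0.399902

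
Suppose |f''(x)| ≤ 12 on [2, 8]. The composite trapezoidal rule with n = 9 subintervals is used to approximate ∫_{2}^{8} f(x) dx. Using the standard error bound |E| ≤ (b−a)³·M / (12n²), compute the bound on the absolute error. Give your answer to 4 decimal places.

2.6667

|E| ≤ (6)³·12 / (12·9²) = 2592/972 = 2.6667.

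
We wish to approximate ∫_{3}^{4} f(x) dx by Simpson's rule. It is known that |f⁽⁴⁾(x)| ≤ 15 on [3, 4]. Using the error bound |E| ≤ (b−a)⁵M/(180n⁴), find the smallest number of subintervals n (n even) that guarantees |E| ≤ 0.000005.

Need 15/(180n⁴) ≤ 0.000005.
n⁴ ≥ 15/(180·0.000005) = 16666.7 ⇒ n ≥ 11.3622, so the smallest even n is 12. (n must be even for Simpson's rule.)

12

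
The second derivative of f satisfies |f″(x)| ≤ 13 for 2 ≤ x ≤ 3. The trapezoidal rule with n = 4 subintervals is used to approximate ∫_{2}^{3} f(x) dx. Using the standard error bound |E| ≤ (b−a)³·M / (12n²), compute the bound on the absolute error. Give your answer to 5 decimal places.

0.06771

|E| ≤ (1)³·13 / (12·4²) = 13/192 = 0.06771.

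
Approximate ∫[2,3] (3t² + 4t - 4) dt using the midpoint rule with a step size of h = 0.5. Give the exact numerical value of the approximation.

h = (3 − 2)/2 = 0.5.
Midpoints m₁,…,m₂ = 2.25, 2.75.
f(m₁)=20.1875, f(m₂)=29.6875.
h·[f(m₁) + f(m₂)] = 0.5·(49.875) = 24.9375.

24.9375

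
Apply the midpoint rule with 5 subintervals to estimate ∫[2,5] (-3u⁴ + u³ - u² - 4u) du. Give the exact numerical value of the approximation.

-1764.37902

h = (5 − 2)/5 = 0.6.
Midpoints m₁,…,m₅ = 2.3, 2.9, 3.5, 4.1, 4.7.
f(m₁)=-86.2753, f(m₂)=-207.8053, f(m₃)=-433.5625, f(m₄)=-812.0173, f(m₅)=-1400.9713.
h·[f(m₁) + f(m₂) + f(m₃) + f(m₄) + f(m₅)] = 0.6·(-2940.6317) = -1764.37902.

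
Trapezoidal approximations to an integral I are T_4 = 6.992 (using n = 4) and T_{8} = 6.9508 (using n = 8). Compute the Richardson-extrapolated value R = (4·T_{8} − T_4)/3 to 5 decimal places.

R = (4·T_{8} − T_4) / 3 = (4·6.9508 − 6.992)/3 = (20.8112)/3 = 6.93707.

6.93707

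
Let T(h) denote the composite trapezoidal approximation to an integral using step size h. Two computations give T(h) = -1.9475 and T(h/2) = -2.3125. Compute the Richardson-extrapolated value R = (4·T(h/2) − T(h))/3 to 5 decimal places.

-2.43417

R = (4·T(h/2) − T(h)) / 3 = (4·(-2.3125) − (-1.9475))/3 = (-7.3025)/3 = -2.43417.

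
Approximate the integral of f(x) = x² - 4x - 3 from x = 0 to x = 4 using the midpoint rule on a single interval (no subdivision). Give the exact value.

M = (b−a)·f(2) = 4·(-7) = -28.

-28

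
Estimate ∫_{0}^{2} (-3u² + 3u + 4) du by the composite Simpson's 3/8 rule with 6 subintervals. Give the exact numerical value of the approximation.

h = (2 − 0)/6 = 0.333333.
Nodes u₀,…,u₆ = 0, 0.333333, 0.666667, 1, 1.333333, 1.666667, 2.
f(u) = -3u² + 3u + 4: f₀=4, f₁=4.666667, f₂=4.666667, f₃=4, f₄=2.666667, f₅=0.666667, f₆=-2.
(3h/8)·[f₀ + 3f₁ + 3f₂ + 2f₃ + 3f₄ + 3f₅ + f₆] = 0.125·(48) = 6.

6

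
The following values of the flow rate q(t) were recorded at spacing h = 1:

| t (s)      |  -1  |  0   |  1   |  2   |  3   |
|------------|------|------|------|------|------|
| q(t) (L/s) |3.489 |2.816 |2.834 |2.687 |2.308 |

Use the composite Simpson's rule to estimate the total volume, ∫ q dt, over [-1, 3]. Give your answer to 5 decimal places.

11.15900

h = 1, n = 4.
(h/3)·[y₀ + 4y₁ + 2y₂ + 4y₃ + y₄] = 0.333333·(33.477) = 11.15900.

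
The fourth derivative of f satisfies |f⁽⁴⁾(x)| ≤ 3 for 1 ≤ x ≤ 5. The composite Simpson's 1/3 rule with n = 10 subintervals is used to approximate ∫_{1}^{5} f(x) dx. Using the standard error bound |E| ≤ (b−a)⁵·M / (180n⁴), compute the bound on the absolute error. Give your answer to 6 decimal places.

|E| ≤ (4)⁵·3 / (180·10⁴) = 3072/1800000 = 0.001707.

0.001707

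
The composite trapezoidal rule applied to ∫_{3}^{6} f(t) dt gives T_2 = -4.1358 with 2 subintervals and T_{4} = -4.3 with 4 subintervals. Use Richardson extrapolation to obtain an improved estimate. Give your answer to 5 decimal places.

R = (4·T_{4} − T_2) / 3 = (4·(-4.3) − (-4.1358))/3 = (-13.0642)/3 = -4.35473.

-4.35473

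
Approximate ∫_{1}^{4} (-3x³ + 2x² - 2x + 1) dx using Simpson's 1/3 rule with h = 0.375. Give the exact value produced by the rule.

h = (4 − 1)/8 = 0.375.
Nodes x₀,…,x₈ = 1, 1.375, 1.75, 2.125, 2.5, 2.875, 3.25, 3.625, 4.
f(x) = -3x³ + 2x² - 2x + 1: f₀=-2, f₁=-5.767578125, f₂=-12.453125, f₃=-23.005859375, f₄=-38.375, f₅=-59.509765625, f₆=-87.359375, f₇=-122.873046875, f₈=-167.
(h/3)·[f₀ + 4f₁ + 2f₂ + 4f₃ + 2f₄ + 4f₅ + 2f₆ + 4f₇ + f₈] = 0.125·(-1290) = -161.25.

-161.25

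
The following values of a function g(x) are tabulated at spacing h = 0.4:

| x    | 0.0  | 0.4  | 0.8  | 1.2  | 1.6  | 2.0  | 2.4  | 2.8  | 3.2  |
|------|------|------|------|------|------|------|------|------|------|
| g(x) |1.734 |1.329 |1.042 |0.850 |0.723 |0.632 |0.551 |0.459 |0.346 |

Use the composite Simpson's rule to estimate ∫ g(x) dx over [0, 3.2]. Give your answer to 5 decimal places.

2.63893

h = 0.4, n = 8.
(h/3)·[y₀ + 4y₁ + 2y₂ + 4y₃ + 2y₄ + 4y₅ + 2y₆ + 4y₇ + y₈] = 0.133333·(19.792) = 2.63893.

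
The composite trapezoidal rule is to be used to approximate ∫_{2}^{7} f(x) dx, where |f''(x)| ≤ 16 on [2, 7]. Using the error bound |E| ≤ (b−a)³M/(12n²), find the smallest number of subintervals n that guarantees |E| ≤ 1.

13

Need 2000/(12n²) ≤ 1.
n² ≥ 2000/(12·1) = 166.667 ⇒ n ≥ 12.9099, so the smallest n is 13.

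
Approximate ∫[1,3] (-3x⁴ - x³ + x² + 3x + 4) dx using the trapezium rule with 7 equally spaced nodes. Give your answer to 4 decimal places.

h = (3 − 1)/6 = 0.333333.
Nodes x₀,…,x₆ = 1, 1.333333, 1.666667, 2, 2.333333, 2.666667, 3.
f(x) = -3x⁴ - x³ + x² + 3x + 4: f₀=4, f₁=-2.074074, f₂=-16, f₃=-42, f₄=-85.185185, f₅=-151.555556, f₆=-248.
(h/2)·[f₀ + 2f₁ + 2f₂ + 2f₃ + 2f₄ + 2f₅ + f₆] = 0.166667·(-837.629630) = -139.6049.

-139.6049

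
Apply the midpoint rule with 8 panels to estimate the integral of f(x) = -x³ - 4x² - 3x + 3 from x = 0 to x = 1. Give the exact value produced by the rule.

-0.076171875

h = (1 − 0)/8 = 0.125.
Midpoints m₁,…,m₈ = 0.0625, 0.1875, 0.3125, 0.4375, 0.5625, 0.6875, 0.8125, 0.9375.
f(m₁)=2.796630859375, f(m₂)=2.290283203125, f(m₃)=1.641357421875, f(m₄)=0.838134765625, f(m₅)=-0.131103515625, f(m₆)=-1.278076171875, f(m₇)=-2.614501953125, f(m₈)=-4.152099609375.
h·[f(m₁) + f(m₂) + f(m₃) + f(m₄) + f(m₅) + f(m₆) + f(m₇) + f(m₈)] = 0.125·(-0.609375) = -0.076171875.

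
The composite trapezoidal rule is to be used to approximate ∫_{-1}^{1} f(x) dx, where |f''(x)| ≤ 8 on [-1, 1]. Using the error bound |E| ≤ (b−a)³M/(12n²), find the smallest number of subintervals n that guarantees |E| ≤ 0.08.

9

Need 64/(12n²) ≤ 0.08.
n² ≥ 64/(12·0.08) = 66.6667 ⇒ n ≥ 8.1650, so the smallest n is 9.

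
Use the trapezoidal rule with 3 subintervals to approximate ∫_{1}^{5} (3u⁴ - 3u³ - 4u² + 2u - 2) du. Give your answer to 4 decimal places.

h = (5 − 1)/3 = 1.333333.
Nodes u₀,…,u₃ = 1, 2.333333, 3.666667, 5.
f(u) = 3u⁴ - 3u³ - 4u² + 2u - 2: f₀=-4, f₁=31.703704, f₂=345.925926, f₃=1408.
(h/2)·[f₀ + 2f₁ + 2f₂ + f₃] = 0.666667·(2159.259259) = 1439.5062.

1439.5062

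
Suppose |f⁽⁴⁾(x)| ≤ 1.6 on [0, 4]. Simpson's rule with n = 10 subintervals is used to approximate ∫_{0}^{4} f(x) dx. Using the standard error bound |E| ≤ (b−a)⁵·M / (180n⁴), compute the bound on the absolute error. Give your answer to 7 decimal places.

0.0009102

|E| ≤ (4)⁵·1.6 / (180·10⁴) = 1638.4/1800000 = 0.0009102.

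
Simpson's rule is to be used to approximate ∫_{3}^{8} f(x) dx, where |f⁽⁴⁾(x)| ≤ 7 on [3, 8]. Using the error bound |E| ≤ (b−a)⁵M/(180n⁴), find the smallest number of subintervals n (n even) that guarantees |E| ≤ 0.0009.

Need 21875/(180n⁴) ≤ 0.0009.
n⁴ ≥ 21875/(180·0.0009) = 135031 ⇒ n ≥ 19.1694, so the smallest even n is 20. (n must be even for Simpson's rule.)

20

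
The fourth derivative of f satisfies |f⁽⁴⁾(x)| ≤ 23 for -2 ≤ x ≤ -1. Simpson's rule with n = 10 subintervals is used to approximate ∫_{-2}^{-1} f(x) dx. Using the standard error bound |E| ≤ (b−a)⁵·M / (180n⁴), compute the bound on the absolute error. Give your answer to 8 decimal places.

0.00001278

|E| ≤ (1)⁵·23 / (180·10⁴) = 23/1800000 = 0.00001278.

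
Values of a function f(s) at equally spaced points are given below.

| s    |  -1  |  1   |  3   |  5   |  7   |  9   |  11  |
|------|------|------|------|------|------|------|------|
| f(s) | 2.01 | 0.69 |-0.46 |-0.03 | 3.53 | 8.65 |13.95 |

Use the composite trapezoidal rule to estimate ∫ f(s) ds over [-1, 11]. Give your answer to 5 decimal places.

h = 2, n = 6.
(h/2)·[y₀ + 2y₁ + 2y₂ + 2y₃ + 2y₄ + 2y₅ + y₆] = 1·(40.72) = 40.72000.

40.72000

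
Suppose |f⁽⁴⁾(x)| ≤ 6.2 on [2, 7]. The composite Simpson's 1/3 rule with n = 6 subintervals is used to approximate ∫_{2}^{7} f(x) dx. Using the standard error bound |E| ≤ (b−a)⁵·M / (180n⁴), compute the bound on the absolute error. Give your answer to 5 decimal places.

|E| ≤ (5)⁵·6.2 / (180·6⁴) = 19375/233280 = 0.08305.

0.08305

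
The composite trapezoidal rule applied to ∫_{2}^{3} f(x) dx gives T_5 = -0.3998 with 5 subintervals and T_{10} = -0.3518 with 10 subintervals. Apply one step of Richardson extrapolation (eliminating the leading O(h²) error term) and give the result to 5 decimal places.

-0.33580

R = (4·T_{10} − T_5) / 3 = (4·(-0.3518) − (-0.3998))/3 = (-1.0074)/3 = -0.33580.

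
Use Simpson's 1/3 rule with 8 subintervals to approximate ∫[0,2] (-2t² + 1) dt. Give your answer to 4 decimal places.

h = (2 − 0)/8 = 0.25.
Nodes t₀,…,t₈ = 0, 0.25, 0.5, 0.75, 1, 1.25, 1.5, 1.75, 2.
f(t) = -2t² + 1: f₀=1, f₁=0.875, f₂=0.5, f₃=-0.125, f₄=-1, f₅=-2.125, f₆=-3.5, f₇=-5.125, f₈=-7.
(h/3)·[f₀ + 4f₁ + 2f₂ + 4f₃ + 2f₄ + 4f₅ + 2f₆ + 4f₇ + f₈] = 0.083333·(-40) = -3.3333.

-3.3333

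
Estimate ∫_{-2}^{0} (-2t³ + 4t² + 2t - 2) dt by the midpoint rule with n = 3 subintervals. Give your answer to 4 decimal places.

h = (0 − (-2))/3 = 0.666667.
Midpoints m₁,…,m₃ = -1.666667, -1, -0.333333.
f(m₁)=15.037037, f(m₂)=2, f(m₃)=-2.148148.
h·[f(m₁) + f(m₂) + f(m₃)] = 0.666667·(14.888889) = 9.9259.

9.9259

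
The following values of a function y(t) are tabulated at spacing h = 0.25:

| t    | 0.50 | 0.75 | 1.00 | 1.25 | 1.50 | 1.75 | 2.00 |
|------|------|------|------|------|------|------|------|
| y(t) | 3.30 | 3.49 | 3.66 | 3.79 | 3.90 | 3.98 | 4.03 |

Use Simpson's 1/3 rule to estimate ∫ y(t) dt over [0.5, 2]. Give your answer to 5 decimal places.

h = 0.25, n = 6.
(h/3)·[y₀ + 4y₁ + 2y₂ + 4y₃ + 2y₄ + 4y₅ + y₆] = 0.083333·(67.49) = 5.62417.

5.62417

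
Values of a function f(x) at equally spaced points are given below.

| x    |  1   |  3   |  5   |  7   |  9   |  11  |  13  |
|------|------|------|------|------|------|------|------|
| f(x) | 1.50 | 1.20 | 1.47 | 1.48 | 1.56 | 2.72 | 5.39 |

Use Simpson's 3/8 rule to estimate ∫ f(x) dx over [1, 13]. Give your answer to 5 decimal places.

23.02500

h = 2, n = 6.
(3h/8)·[y₀ + 3y₁ + 3y₂ + 2y₃ + 3y₄ + 3y₅ + y₆] = 0.75·(30.70) = 23.02500.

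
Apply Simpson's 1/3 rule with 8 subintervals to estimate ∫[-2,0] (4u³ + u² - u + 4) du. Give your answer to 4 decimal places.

h = (0 − (-2))/8 = 0.25.
Nodes u₀,…,u₈ = -2, -1.75, -1.5, -1.25, -1, -0.75, -0.5, -0.25, 0.
f(u) = 4u³ + u² - u + 4: f₀=-22, f₁=-12.625, f₂=-5.75, f₃=-1, f₄=2, f₅=3.625, f₆=4.25, f₇=4.25, f₈=4.
(h/3)·[f₀ + 4f₁ + 2f₂ + 4f₃ + 2f₄ + 4f₅ + 2f₆ + 4f₇ + f₈] = 0.083333·(-40) = -3.3333.

-3.3333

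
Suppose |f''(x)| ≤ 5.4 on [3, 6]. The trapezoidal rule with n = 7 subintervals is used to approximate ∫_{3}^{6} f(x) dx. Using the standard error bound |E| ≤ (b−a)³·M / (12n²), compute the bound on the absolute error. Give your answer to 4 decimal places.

0.2480

|E| ≤ (3)³·5.4 / (12·7²) = 145.8/588 = 0.2480.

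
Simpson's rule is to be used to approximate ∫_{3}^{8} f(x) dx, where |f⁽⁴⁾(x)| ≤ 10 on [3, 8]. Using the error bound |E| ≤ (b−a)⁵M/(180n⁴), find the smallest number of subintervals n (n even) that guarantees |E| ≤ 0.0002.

32

Need 31250/(180n⁴) ≤ 0.0002.
n⁴ ≥ 31250/(180·0.0002) = 868056 ⇒ n ≥ 30.5237, so the smallest even n is 32. (n must be even for Simpson's rule.)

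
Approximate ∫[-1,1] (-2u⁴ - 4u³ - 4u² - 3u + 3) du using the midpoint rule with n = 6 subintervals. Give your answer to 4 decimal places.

h = (1 − (-1))/6 = 0.333333.
Midpoints m₁,…,m₆ = -0.833333, -0.5, -0.166667, 0.166667, 0.5, 0.833333.
f(m₁)=4.072531, f(m₂)=3.875, f(m₃)=3.405864, f(m₄)=2.368827, f(m₅)=-0.125, f(m₆)=-5.557099.
h·[f(m₁) + f(m₂) + f(m₃) + f(m₄) + f(m₅) + f(m₆)] = 0.333333·(8.040123) = 2.6800.

2.6800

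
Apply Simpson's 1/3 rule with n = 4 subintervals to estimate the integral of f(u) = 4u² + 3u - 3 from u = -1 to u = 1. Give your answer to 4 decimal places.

-3.3333

h = (1 − (-1))/4 = 0.5.
Nodes u₀,…,u₄ = -1, -0.5, 0, 0.5, 1.
f(u) = 4u² + 3u - 3: f₀=-2, f₁=-3.5, f₂=-3, f₃=-0.5, f₄=4.
(h/3)·[f₀ + 4f₁ + 2f₂ + 4f₃ + f₄] = 0.166667·(-20) = -3.3333.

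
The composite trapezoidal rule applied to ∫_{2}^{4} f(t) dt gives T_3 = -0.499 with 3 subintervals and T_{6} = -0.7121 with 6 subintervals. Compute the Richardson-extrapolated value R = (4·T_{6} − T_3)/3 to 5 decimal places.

-0.78313

R = (4·T_{6} − T_3) / 3 = (4·(-0.7121) − (-0.499))/3 = (-2.3494)/3 = -0.78313.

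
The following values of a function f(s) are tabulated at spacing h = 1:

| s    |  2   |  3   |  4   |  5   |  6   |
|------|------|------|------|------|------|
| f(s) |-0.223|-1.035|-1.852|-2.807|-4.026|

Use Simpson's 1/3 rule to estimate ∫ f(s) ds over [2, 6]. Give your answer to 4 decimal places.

h = 1, n = 4.
(h/3)·[y₀ + 4y₁ + 2y₂ + 4y₃ + y₄] = 0.333333·(-23.321) = -7.7737.

-7.7737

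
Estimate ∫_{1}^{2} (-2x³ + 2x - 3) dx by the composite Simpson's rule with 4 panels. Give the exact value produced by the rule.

h = (2 − 1)/4 = 0.25.
Nodes x₀,…,x₄ = 1, 1.25, 1.5, 1.75, 2.
f(x) = -2x³ + 2x - 3: f₀=-3, f₁=-4.40625, f₂=-6.75, f₃=-10.21875, f₄=-15.
(h/3)·[f₀ + 4f₁ + 2f₂ + 4f₃ + f₄] = 0.083333·(-90) = -7.5.

-7.5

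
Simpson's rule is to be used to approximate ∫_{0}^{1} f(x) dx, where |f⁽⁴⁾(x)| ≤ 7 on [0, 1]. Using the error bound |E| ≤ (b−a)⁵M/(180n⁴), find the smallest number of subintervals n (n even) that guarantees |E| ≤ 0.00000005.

Need 7/(180n⁴) ≤ 0.00000005.
n⁴ ≥ 7/(180·0.00000005) = 777778 ⇒ n ≥ 29.6971, so the smallest even n is 30. (n must be even for Simpson's rule.)

30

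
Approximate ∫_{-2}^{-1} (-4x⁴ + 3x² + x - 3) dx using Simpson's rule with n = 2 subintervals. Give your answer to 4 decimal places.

h = (-1 − (-2))/2 = 0.5.
Nodes x₀,…,x₂ = -2, -1.5, -1.
f(x) = -4x⁴ + 3x² + x - 3: f₀=-57, f₁=-18, f₂=-5.
(h/3)·[f₀ + 4f₁ + f₂] = 0.166667·(-134) = -22.3333.

-22.3333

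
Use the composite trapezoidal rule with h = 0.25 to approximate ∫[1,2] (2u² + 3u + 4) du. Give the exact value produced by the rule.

13.1875

h = (2 − 1)/4 = 0.25.
Nodes u₀,…,u₄ = 1, 1.25, 1.5, 1.75, 2.
f(u) = 2u² + 3u + 4: f₀=9, f₁=10.875, f₂=13, f₃=15.375, f₄=18.
(h/2)·[f₀ + 2f₁ + 2f₂ + 2f₃ + f₄] = 0.125·(105.5) = 13.1875.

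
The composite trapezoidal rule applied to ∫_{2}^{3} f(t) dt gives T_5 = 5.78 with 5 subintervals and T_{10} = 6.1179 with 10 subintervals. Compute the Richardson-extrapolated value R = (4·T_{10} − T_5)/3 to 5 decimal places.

R = (4·T_{10} − T_5) / 3 = (4·6.1179 − 5.78)/3 = (18.6916)/3 = 6.23053.

6.23053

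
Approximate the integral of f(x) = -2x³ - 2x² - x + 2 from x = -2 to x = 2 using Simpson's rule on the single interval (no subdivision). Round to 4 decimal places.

-2.6667

S = (b−a)/6 · [f(-2) + 4f(0) + f(2)] = 0.666667·[12 + 4·2 + (-24)] = -2.6667.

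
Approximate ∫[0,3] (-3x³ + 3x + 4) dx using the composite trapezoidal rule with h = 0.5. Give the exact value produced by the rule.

h = (3 − 0)/6 = 0.5.
Nodes x₀,…,x₆ = 0, 0.5, 1, 1.5, 2, 2.5, 3.
f(x) = -3x³ + 3x + 4: f₀=4, f₁=5.125, f₂=4, f₃=-1.625, f₄=-14, f₅=-35.375, f₆=-68.
(h/2)·[f₀ + 2f₁ + 2f₂ + 2f₃ + 2f₄ + 2f₅ + f₆] = 0.25·(-147.75) = -36.9375.

-36.9375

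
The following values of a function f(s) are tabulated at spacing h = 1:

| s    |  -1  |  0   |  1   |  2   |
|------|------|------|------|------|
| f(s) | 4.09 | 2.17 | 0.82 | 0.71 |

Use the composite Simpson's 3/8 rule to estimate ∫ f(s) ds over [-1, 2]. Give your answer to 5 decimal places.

5.16375

h = 1, n = 3.
(3h/8)·[y₀ + 3y₁ + 3y₂ + y₃] = 0.375·(13.77) = 5.16375.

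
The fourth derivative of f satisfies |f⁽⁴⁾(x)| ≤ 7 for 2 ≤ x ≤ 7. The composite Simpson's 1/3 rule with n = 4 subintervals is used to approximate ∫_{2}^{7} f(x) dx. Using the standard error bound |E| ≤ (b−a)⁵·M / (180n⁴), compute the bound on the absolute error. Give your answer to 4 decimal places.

0.4747

|E| ≤ (5)⁵·7 / (180·4⁴) = 21875/46080 = 0.4747.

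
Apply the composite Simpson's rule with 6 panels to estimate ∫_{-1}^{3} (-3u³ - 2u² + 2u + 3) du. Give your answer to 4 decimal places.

-58.6667

h = (3 − (-1))/6 = 0.666667.
Nodes u₀,…,u₆ = -1, -0.333333, 0.333333, 1, 1.666667, 2.333333, 3.
f(u) = -3u³ - 2u² + 2u + 3: f₀=2, f₁=2.222222, f₂=3.333333, f₃=0, f₄=-13.111111, f₅=-41.333333, f₆=-90.
(h/3)·[f₀ + 4f₁ + 2f₂ + 4f₃ + 2f₄ + 4f₅ + f₆] = 0.222222·(-264) = -58.6667.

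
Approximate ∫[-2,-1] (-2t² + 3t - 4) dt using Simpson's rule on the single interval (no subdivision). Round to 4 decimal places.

S = (b−a)/6 · [f(-2) + 4f(-1.5) + f(-1)] = 0.166667·[(-18) + 4·(-13) + (-9)] = -13.1667.

-13.1667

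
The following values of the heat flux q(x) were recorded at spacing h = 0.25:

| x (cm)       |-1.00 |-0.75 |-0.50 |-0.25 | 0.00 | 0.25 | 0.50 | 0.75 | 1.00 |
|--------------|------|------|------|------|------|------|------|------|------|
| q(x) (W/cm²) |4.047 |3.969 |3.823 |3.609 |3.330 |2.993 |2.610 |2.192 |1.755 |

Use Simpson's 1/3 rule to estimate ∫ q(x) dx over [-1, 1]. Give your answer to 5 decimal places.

6.36500

h = 0.25, n = 8.
(h/3)·[y₀ + 4y₁ + 2y₂ + 4y₃ + 2y₄ + 4y₅ + 2y₆ + 4y₇ + y₈] = 0.083333·(76.380) = 6.36500.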